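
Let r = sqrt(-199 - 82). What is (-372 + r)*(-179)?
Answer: 66588 - 179*I*sqrt(281) ≈ 66588.0 - 3000.6*I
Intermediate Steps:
r = I*sqrt(281) (r = sqrt(-281) = I*sqrt(281) ≈ 16.763*I)
(-372 + r)*(-179) = (-372 + I*sqrt(281))*(-179) = 66588 - 179*I*sqrt(281)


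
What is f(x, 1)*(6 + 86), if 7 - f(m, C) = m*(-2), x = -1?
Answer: 460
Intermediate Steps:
f(m, C) = 7 + 2*m (f(m, C) = 7 - m*(-2) = 7 - (-2)*m = 7 + 2*m)
f(x, 1)*(6 + 86) = (7 + 2*(-1))*(6 + 86) = (7 - 2)*92 = 5*92 = 460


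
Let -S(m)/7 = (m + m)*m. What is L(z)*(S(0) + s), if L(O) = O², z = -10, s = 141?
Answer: 14100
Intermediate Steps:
S(m) = -14*m² (S(m) = -7*(m + m)*m = -7*2*m*m = -14*m²)
L(z)*(S(0) + s) = (-10)²*(-14*0² + 141) = 100*(-14*0 + 141) = 100*(0 + 141) = 100*141 = 14100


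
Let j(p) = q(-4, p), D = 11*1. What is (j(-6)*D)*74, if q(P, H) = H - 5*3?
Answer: -17094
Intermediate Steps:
D = 11
q(P, H) = -15 + H (q(P, H) = H - 15 = -15 + H)
j(p) = -15 + p
(j(-6)*D)*74 = ((-15 - 6)*11)*74 = -21*11*74 = -231*74 = -17094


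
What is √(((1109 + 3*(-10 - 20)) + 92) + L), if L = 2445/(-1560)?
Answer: √2999906/52 ≈ 33.308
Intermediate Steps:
L = -163/104 (L = 2445*(-1/1560) = -163/104 ≈ -1.5673)
√(((1109 + 3*(-10 - 20)) + 92) + L) = √(((1109 + 3*(-10 - 20)) + 92) - 163/104) = √(((1109 + 3*(-30)) + 92) - 163/104) = √(((1109 - 90) + 92) - 163/104) = √((1019 + 92) - 163/104) = √(1111 - 163/104) = √(115381/104) = √2999906/52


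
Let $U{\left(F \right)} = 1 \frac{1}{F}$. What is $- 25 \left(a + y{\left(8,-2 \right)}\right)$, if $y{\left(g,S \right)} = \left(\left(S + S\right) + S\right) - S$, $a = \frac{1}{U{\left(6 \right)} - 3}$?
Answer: $\frac{1850}{17} \approx 108.82$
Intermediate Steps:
$U{\left(F \right)} = \frac{1}{F}$
$a = - \frac{6}{17}$ ($a = \frac{1}{\frac{1}{6} - 3} = \frac{1}{- \frac{17}{6}} = - \frac{6}{17} \approx -0.35294$)
$y{\left(g,S \right)} = 2 S$ ($y{\left(g,S \right)} = \left(2 S + S\right) - S = 3 S - S = 2 S$)
$- 25 \left(a + y{\left(8,-2 \right)}\right) = - 25 \left(- \frac{6}{17} + 2 \left(-2\right)\right) = - 25 \left(- \frac{6}{17} - 4\right) = \left(-25\right) \left(- \frac{74}{17}\right) = \frac{1850}{17}$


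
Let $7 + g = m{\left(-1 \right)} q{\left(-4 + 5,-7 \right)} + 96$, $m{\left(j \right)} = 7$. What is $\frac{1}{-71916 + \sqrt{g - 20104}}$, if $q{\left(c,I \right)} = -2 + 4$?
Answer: $- \frac{23972}{1723977019} - \frac{i \sqrt{20001}}{5171931057} \approx -1.3905 \cdot 10^{-5} - 2.7345 \cdot 10^{-8} i$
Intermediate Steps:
$q{\left(c,I \right)} = 2$
$g = 103$ ($g = -7 + \left(7 \cdot 2 + 96\right) = -7 + \left(14 + 96\right) = -7 + 110 = 103$)
$\frac{1}{-71916 + \sqrt{g - 20104}} = \frac{1}{-71916 + \sqrt{103 - 20104}} = \frac{1}{-71916 + \sqrt{-20001}} = \frac{1}{-71916 + i \sqrt{20001}}$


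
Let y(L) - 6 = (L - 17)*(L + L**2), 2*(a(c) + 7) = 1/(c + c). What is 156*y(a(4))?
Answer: -156552201/1024 ≈ -1.5288e+5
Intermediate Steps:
a(c) = -7 + 1/(4*c) (a(c) = -7 + 1/(2*(c + c)) = -7 + 1/(2*((2*c))) = -7 + (1/(2*c))/2 = -7 + 1/(4*c))
y(L) = 6 + (-17 + L)*(L + L**2) (y(L) = 6 + (L - 17)*(L + L**2) = 6 + (-17 + L)*(L + L**2))
156*y(a(4)) = 156*(6 + (-7 + (1/4)/4)**3 - 17*(-7 + (1/4)/4) - 16*(-7 + (1/4)/4)**2) = 156*(6 + (-7 + (1/4)*(1/4))**3 - 17*(-7 + (1/4)*(1/4)) - 16*(-7 + (1/4)*(1/4))**2) = 156*(6 + (-7 + 1/16)**3 - 17*(-7 + 1/16) - 16*(-7 + 1/16)**2) = 156*(6 + (-111/16)**3 - 17*(-111/16) - 16*(-111/16)**2) = 156*(6 - 1367631/4096 + 1887/16 - 16*12321/256) = 156*(6 - 1367631/4096 + 1887/16 - 12321/16) = 156*(-4014159/4096) = -156552201/1024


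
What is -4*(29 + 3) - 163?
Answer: -291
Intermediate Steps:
-4*(29 + 3) - 163 = -4*32 - 163 = -128 - 163 = -291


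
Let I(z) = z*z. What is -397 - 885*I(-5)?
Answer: -22522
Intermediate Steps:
I(z) = z**2
-397 - 885*I(-5) = -397 - 885*(-5)**2 = -397 - 885*25 = -397 - 22125 = -22522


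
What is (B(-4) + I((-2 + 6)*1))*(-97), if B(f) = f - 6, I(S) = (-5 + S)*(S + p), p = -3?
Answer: 1067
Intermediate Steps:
I(S) = (-5 + S)*(-3 + S) (I(S) = (-5 + S)*(S - 3) = (-5 + S)*(-3 + S))
B(f) = -6 + f
(B(-4) + I((-2 + 6)*1))*(-97) = ((-6 - 4) + (15 + ((-2 + 6)*1)**2 - 8*(-2 + 6)))*(-97) = (-10 + (15 + (4*1)**2 - 32))*(-97) = (-10 + (15 + 4**2 - 8*4))*(-97) = (-10 + (15 + 16 - 32))*(-97) = (-10 - 1)*(-97) = -11*(-97) = 1067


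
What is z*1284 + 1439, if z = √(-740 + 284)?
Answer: 1439 + 2568*I*√114 ≈ 1439.0 + 27419.0*I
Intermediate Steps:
z = 2*I*√114 (z = √(-456) = 2*I*√114 ≈ 21.354*I)
z*1284 + 1439 = (2*I*√114)*1284 + 1439 = 2568*I*√114 + 1439 = 1439 + 2568*I*√114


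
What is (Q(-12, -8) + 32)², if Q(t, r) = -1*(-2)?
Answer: 1156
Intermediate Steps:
Q(t, r) = 2
(Q(-12, -8) + 32)² = (2 + 32)² = 34² = 1156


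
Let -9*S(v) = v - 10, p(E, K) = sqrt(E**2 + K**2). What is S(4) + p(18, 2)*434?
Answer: 2/3 + 868*sqrt(82) ≈ 7860.7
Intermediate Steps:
S(v) = 10/9 - v/9 (S(v) = -(v - 10)/9 = -(-10 + v)/9 = 10/9 - v/9)
S(4) + p(18, 2)*434 = (10/9 - 1/9*4) + sqrt(18**2 + 2**2)*434 = (10/9 - 4/9) + sqrt(324 + 4)*434 = 2/3 + sqrt(328)*434 = 2/3 + (2*sqrt(82))*434 = 2/3 + 868*sqrt(82)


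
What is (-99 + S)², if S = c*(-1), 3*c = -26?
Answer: 73441/9 ≈ 8160.1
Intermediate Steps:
c = -26/3 (c = (⅓)*(-26) = -26/3 ≈ -8.6667)
S = 26/3 (S = -26/3*(-1) = 26/3 ≈ 8.6667)
(-99 + S)² = (-99 + 26/3)² = (-271/3)² = 73441/9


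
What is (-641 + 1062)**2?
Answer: 177241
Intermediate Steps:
(-641 + 1062)**2 = 421**2 = 177241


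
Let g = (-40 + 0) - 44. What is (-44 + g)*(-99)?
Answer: 12672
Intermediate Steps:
g = -84 (g = -40 - 44 = -84)
(-44 + g)*(-99) = (-44 - 84)*(-99) = -128*(-99) = 12672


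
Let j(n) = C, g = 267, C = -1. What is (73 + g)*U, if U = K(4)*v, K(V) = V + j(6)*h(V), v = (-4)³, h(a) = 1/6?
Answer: -250240/3 ≈ -83413.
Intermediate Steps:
h(a) = ⅙
v = -64
j(n) = -1
K(V) = -⅙ + V (K(V) = V - 1*⅙ = V - ⅙ = -⅙ + V)
U = -736/3 (U = (-⅙ + 4)*(-64) = (23/6)*(-64) = -736/3 ≈ -245.33)
(73 + g)*U = (73 + 267)*(-736/3) = 340*(-736/3) = -250240/3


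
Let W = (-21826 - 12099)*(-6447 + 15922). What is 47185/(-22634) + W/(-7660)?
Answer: 727509737665/17337644 ≈ 41961.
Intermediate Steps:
W = -321439375 (W = -33925*9475 = -321439375)
47185/(-22634) + W/(-7660) = 47185/(-22634) - 321439375/(-7660) = 47185*(-1/22634) - 321439375*(-1/7660) = -47185/22634 + 64287875/1532 = 727509737665/17337644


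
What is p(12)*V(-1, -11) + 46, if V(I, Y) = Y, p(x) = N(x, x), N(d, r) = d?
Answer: -86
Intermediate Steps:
p(x) = x
p(12)*V(-1, -11) + 46 = 12*(-11) + 46 = -132 + 46 = -86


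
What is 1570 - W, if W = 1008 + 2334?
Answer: -1772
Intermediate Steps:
W = 3342
1570 - W = 1570 - 1*3342 = 1570 - 3342 = -1772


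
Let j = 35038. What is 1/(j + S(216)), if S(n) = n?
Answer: 1/35254 ≈ 2.8366e-5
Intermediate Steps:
1/(j + S(216)) = 1/(35038 + 216) = 1/35254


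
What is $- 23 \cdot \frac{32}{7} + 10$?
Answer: $- \frac{666}{7} \approx -95.143$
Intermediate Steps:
$- 23 \cdot \frac{32}{7} + 10 = - 23 \cdot 32 \cdot \frac{1}{7} + 10 = \left(-23\right) \frac{32}{7} + 10 = - \frac{736}{7} + 10 = - \frac{666}{7}$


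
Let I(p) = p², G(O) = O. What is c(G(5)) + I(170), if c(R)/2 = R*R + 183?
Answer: 29316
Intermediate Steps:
c(R) = 366 + 2*R² (c(R) = 2*(R*R + 183) = 2*(R² + 183) = 2*(183 + R²) = 366 + 2*R²)
c(G(5)) + I(170) = (366 + 2*5²) + 170² = (366 + 2*25) + 28900 = (366 + 50) + 28900 = 416 + 28900 = 29316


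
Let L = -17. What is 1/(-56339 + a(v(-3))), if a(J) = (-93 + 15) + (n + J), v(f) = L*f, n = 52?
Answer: -1/56314 ≈ -1.7758e-5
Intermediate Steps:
v(f) = -17*f
a(J) = -26 + J (a(J) = (-93 + 15) + (52 + J) = -78 + (52 + J) = -26 + J)
1/(-56339 + a(v(-3))) = 1/(-56339 + (-26 - 17*(-3))) = 1/(-56339 + (-26 + 51)) = 1/(-56339 + 25) = 1/(-56314) = -1/56314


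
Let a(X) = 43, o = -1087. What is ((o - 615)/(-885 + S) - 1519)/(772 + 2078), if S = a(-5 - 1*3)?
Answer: -319324/599925 ≈ -0.53227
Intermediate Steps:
S = 43
((o - 615)/(-885 + S) - 1519)/(772 + 2078) = ((-1087 - 615)/(-885 + 43) - 1519)/(772 + 2078) = (-1702/(-842) - 1519)/2850 = (-1702*(-1/842) - 1519)*(1/2850) = (851/421 - 1519)*(1/2850) = -638648/421*1/2850 = -319324/599925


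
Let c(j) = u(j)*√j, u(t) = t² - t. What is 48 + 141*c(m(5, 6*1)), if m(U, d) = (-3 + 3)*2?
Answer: 48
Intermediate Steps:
m(U, d) = 0 (m(U, d) = 0*2 = 0)
c(j) = j^(3/2)*(-1 + j) (c(j) = (j*(-1 + j))*√j = j^(3/2)*(-1 + j))
48 + 141*c(m(5, 6*1)) = 48 + 141*(0^(3/2)*(-1 + 0)) = 48 + 141*(0*(-1)) = 48 + 141*0 = 48 + 0 = 48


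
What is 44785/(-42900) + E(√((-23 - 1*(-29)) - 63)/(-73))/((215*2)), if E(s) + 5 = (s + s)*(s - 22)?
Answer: -159648377/151237020 + 22*I*√57/15695 ≈ -1.0556 + 0.010583*I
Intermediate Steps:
E(s) = -5 + 2*s*(-22 + s) (E(s) = -5 + (s + s)*(s - 22) = -5 + (2*s)*(-22 + s) = -5 + 2*s*(-22 + s))
44785/(-42900) + E(√((-23 - 1*(-29)) - 63)/(-73))/((215*2)) = 44785/(-42900) + (-5 - 44*√((-23 - 1*(-29)) - 63)/(-73) + 2*(√((-23 - 1*(-29)) - 63)/(-73))²)/((215*2)) = 44785*(-1/42900) + (-5 - 44*√((-23 + 29) - 63)*(-1)/73 + 2*(√((-23 + 29) - 63)*(-1/73))²)/430 = -689/660 + (-5 - 44*√(6 - 63)*(-1)/73 + 2*(√(6 - 63)*(-1/73))²)*(1/430) = -689/660 + (-5 - 44*√(-57)*(-1)/73 + 2*(√(-57)*(-1/73))²)*(1/430) = -689/660 + (-5 - 44*I*√57*(-1)/73 + 2*((I*√57)*(-1/73))²)*(1/430) = -689/660 + (-5 - (-44)*I*√57/73 + 2*(-I*√57/73)²)*(1/430) = -689/660 + (-5 + 44*I*√57/73 + 2*(-57/5329))*(1/430) = -689/660 + (-5 + 44*I*√57/73 - 114/5329)*(1/430) = -689/660 + (-26759/5329 + 44*I*√57/73)*(1/430) = -689/660 + (-26759/2291470 + 22*I*√57/15695) = -159648377/151237020 + 22*I*√57/15695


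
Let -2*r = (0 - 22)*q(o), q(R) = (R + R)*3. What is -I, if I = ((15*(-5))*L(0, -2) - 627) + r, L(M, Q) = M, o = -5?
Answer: 957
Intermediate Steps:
q(R) = 6*R (q(R) = (2*R)*3 = 6*R)
r = -330 (r = -(0 - 22)*6*(-5)/2 = -(-11)*(-30) = -1/2*660 = -330)
I = -957 (I = ((15*(-5))*0 - 627) - 330 = (-75*0 - 627) - 330 = (0 - 627) - 330 = -627 - 330 = -957)
-I = -1*(-957) = 957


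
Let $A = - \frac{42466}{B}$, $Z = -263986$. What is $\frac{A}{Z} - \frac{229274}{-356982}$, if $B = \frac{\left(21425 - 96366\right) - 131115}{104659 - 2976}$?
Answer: $\frac{2732523008217047}{4854589223481528} \approx 0.56287$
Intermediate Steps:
$B = - \frac{206056}{101683}$ ($B = \frac{\left(21425 - 96366\right) - 131115}{101683} = \left(-74941 - 131115\right) \frac{1}{101683} = \left(-206056\right) \frac{1}{101683} = - \frac{206056}{101683} \approx -2.0265$)
$A = \frac{2159035139}{103028}$ ($A = - \frac{42466}{- \frac{206056}{101683}} = \left(-42466\right) \left(- \frac{101683}{206056}\right) = \frac{2159035139}{103028} \approx 20956.0$)
$\frac{A}{Z} - \frac{229274}{-356982} = \frac{2159035139}{103028 \left(-263986\right)} - \frac{229274}{-356982} = \frac{2159035139}{103028} \left(- \frac{1}{263986}\right) - - \frac{114637}{178491} = - \frac{2159035139}{27197949608} + \frac{114637}{178491} = \frac{2732523008217047}{4854589223481528}$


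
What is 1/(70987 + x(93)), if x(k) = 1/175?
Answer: 175/12422726 ≈ 1.4087e-5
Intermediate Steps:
x(k) = 1/175
1/(70987 + x(93)) = 1/(70987 + 1/175) = 1/(12422726/175) = 175/12422726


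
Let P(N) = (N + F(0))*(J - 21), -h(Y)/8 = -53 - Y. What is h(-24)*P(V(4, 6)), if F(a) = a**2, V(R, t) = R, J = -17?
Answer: -35264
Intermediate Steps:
h(Y) = 424 + 8*Y (h(Y) = -8*(-53 - Y) = 424 + 8*Y)
P(N) = -38*N (P(N) = (N + 0**2)*(-17 - 21) = (N + 0)*(-38) = N*(-38) = -38*N)
h(-24)*P(V(4, 6)) = (424 + 8*(-24))*(-38*4) = (424 - 192)*(-152) = 232*(-152) = -35264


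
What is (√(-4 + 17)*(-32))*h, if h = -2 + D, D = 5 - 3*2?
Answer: 96*√13 ≈ 346.13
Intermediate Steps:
D = -1 (D = 5 - 6 = -1)
h = -3 (h = -2 - 1 = -3)
(√(-4 + 17)*(-32))*h = (√(-4 + 17)*(-32))*(-3) = (√13*(-32))*(-3) = -32*√13*(-3) = 96*√13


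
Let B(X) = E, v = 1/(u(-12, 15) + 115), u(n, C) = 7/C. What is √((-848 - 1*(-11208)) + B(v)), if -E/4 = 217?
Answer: 2*√2373 ≈ 97.427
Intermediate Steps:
E = -868 (E = -4*217 = -868)
v = 15/1732 (v = 1/(7/15 + 115) = 1/(1732/15) = 15/1732 ≈ 0.0086605)
B(X) = -868
√((-848 - 1*(-11208)) + B(v)) = √((-848 - 1*(-11208)) - 868) = √((-848 + 11208) - 868) = √(10360 - 868) = √9492 = 2*√2373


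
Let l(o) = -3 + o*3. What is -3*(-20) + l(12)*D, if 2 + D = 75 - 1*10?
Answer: 2139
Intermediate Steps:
D = 63 (D = -2 + (75 - 1*10) = -2 + (75 - 10) = -2 + 65 = 63)
l(o) = -3 + 3*o
-3*(-20) + l(12)*D = -3*(-20) + (-3 + 3*12)*63 = 60 + (-3 + 36)*63 = 60 + 33*63 = 60 + 2079 = 2139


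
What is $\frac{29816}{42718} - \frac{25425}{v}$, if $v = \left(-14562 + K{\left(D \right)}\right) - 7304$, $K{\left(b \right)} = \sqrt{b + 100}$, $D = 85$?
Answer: $\frac{19002226967018}{10212202906789} + \frac{25425 \sqrt{185}}{478121771} \approx 1.8615$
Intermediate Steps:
$K{\left(b \right)} = \sqrt{100 + b}$
$v = -21866 + \sqrt{185}$ ($v = \left(-14562 + \sqrt{100 + 85}\right) - 7304 = \left(-14562 + \sqrt{185}\right) - 7304 = -21866 + \sqrt{185} \approx -21852.0$)
$\frac{29816}{42718} - \frac{25425}{v} = \frac{29816}{42718} - \frac{25425}{-21866 + \sqrt{185}} = 29816 \cdot \frac{1}{42718} - \frac{25425}{-21866 + \sqrt{185}} = \frac{14908}{21359} - \frac{25425}{-21866 + \sqrt{185}}$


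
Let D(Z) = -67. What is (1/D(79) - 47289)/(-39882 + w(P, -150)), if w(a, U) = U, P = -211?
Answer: 792091/670536 ≈ 1.1813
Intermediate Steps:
(1/D(79) - 47289)/(-39882 + w(P, -150)) = (1/(-67) - 47289)/(-39882 - 150) = (-1/67 - 47289)/(-40032) = -3168364/67*(-1/40032) = 792091/670536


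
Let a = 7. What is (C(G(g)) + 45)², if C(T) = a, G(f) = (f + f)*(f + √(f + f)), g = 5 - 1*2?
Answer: 2704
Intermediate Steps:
g = 3 (g = 5 - 2 = 3)
G(f) = 2*f*(f + √2*√f) (G(f) = (2*f)*(f + √(2*f)) = (2*f)*(f + √2*√f) = 2*f*(f + √2*√f))
C(T) = 7
(C(G(g)) + 45)² = (7 + 45)² = 52² = 2704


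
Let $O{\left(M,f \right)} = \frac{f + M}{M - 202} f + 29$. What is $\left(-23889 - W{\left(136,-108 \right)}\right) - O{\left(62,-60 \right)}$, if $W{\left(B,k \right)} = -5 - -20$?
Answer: $- \frac{167537}{7} \approx -23934.0$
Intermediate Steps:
$O{\left(M,f \right)} = 29 + \frac{f \left(M + f\right)}{-202 + M}$ ($O{\left(M,f \right)} = \frac{M + f}{-202 + M} f + 29 = \frac{f \left(M + f\right)}{-202 + M} + 29 = 29 + \frac{f \left(M + f\right)}{-202 + M}$)
$W{\left(B,k \right)} = 15$ ($W{\left(B,k \right)} = -5 + 20 = 15$)
$\left(-23889 - W{\left(136,-108 \right)}\right) - O{\left(62,-60 \right)} = \left(-23889 - 15\right) - \frac{-5858 + \left(-60\right)^{2} + 29 \cdot 62 + 62 \left(-60\right)}{-202 + 62} = \left(-23889 - 15\right) - \frac{-5858 + 3600 + 1798 - 3720}{-140} = -23904 - \left(- \frac{1}{140}\right) \left(-4180\right) = -23904 - \frac{209}{7} = - \frac{167537}{7}$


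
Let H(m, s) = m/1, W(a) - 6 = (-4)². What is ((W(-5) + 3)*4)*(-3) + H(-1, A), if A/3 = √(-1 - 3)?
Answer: -301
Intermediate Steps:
W(a) = 22 (W(a) = 6 + (-4)² = 6 + 16 = 22)
A = 6*I (A = 3*√(-1 - 3) = 3*√(-4) = 3*(2*I) = 6*I ≈ 6.0*I)
H(m, s) = m (H(m, s) = m*1 = m)
((W(-5) + 3)*4)*(-3) + H(-1, A) = ((22 + 3)*4)*(-3) - 1 = (25*4)*(-3) - 1 = 100*(-3) - 1 = -300 - 1 = -301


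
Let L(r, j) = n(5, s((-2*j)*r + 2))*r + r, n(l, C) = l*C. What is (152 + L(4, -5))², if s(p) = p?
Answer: 992016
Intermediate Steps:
n(l, C) = C*l
L(r, j) = r + r*(10 - 10*j*r) (L(r, j) = (((-2*j)*r + 2)*5)*r + r = ((-2*j*r + 2)*5)*r + r = ((2 - 2*j*r)*5)*r + r = (10 - 10*j*r)*r + r = r*(10 - 10*j*r) + r = r + r*(10 - 10*j*r))
(152 + L(4, -5))² = (152 + 4*(11 - 10*(-5)*4))² = (152 + 4*(11 + 200))² = (152 + 4*211)² = (152 + 844)² = 996² = 992016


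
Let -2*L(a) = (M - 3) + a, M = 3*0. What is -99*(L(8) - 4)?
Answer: 1287/2 ≈ 643.50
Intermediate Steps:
M = 0
L(a) = 3/2 - a/2 (L(a) = -((0 - 3) + a)/2 = -(-3 + a)/2 = 3/2 - a/2)
-99*(L(8) - 4) = -99*((3/2 - ½*8) - 4) = -99*((3/2 - 4) - 4) = -99*(-5/2 - 4) = -99*(-13/2) = 1287/2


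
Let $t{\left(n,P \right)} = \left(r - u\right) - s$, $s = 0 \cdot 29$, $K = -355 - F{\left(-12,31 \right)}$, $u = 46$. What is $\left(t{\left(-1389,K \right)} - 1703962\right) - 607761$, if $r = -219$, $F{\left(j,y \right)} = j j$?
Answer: $-2311988$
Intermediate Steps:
$F{\left(j,y \right)} = j^{2}$
$K = -499$ ($K = -355 - \left(-12\right)^{2} = -355 - 144 = -499$)
$s = 0$
$t{\left(n,P \right)} = -265$ ($t{\left(n,P \right)} = \left(-219 - 46\right) - 0 = \left(-219 - 46\right) + 0 = -265 + 0 = -265$)
$\left(t{\left(-1389,K \right)} - 1703962\right) - 607761 = \left(-265 - 1703962\right) - 607761 = -1704227 + \left(-692214 + 84453\right) = -1704227 - 607761 = -2311988$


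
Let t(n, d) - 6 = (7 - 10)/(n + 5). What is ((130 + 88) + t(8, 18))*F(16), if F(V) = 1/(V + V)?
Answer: 2909/416 ≈ 6.9928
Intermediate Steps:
F(V) = 1/(2*V)
t(n, d) = 6 - 3/(5 + n) (t(n, d) = 6 + (7 - 10)/(n + 5) = 6 - 3/(5 + n))
((130 + 88) + t(8, 18))*F(16) = ((130 + 88) + 3*(9 + 2*8)/(5 + 8))*((½)/16) = (218 + 3*(9 + 16)/13)*((½)*(1/16)) = (218 + 3*(1/13)*25)*(1/32) = (218 + 75/13)*(1/32) = (2909/13)*(1/32) = 2909/416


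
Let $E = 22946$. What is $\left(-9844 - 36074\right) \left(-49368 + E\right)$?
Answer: $1213245396$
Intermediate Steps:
$\left(-9844 - 36074\right) \left(-49368 + E\right) = \left(-9844 - 36074\right) \left(-49368 + 22946\right) = \left(-45918\right) \left(-26422\right) = 1213245396$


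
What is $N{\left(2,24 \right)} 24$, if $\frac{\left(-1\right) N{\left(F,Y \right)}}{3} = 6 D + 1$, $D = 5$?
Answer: $-2232$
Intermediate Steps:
$N{\left(F,Y \right)} = -93$ ($N{\left(F,Y \right)} = - 3 \left(6 \cdot 5 + 1\right) = - 3 \left(30 + 1\right) = \left(-3\right) 31 = -93$)
$N{\left(2,24 \right)} 24 = \left(-93\right) 24 = -2232$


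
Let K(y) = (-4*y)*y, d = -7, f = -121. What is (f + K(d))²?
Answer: 100489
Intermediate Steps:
K(y) = -4*y²
(f + K(d))² = (-121 - 4*(-7)²)² = (-121 - 4*49)² = (-121 - 196)² = (-317)² = 100489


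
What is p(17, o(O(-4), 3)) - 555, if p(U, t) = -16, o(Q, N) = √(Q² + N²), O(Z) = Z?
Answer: -571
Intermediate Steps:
o(Q, N) = √(N² + Q²)
p(17, o(O(-4), 3)) - 555 = -16 - 555 = -571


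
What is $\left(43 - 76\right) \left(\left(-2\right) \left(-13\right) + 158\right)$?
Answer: $-6072$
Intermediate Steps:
$\left(43 - 76\right) \left(\left(-2\right) \left(-13\right) + 158\right) = - 33 \left(26 + 158\right) = \left(-33\right) 184 = -6072$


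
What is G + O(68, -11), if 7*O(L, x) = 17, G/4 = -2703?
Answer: -75667/7 ≈ -10810.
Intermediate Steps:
G = -10812 (G = 4*(-2703) = -10812)
O(L, x) = 17/7 (O(L, x) = (⅐)*17 = 17/7)
G + O(68, -11) = -10812 + 17/7 = -75667/7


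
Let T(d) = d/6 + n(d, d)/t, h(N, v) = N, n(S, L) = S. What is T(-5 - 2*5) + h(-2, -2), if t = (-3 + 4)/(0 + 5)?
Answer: -159/2 ≈ -79.500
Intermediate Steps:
t = ⅕ (t = 1/5 = 1*(⅕) = ⅕ ≈ 0.20000)
T(d) = 31*d/6 (T(d) = d/6 + d/(⅕) = d*(⅙) + d*5 = d/6 + 5*d = 31*d/6)
T(-5 - 2*5) + h(-2, -2) = 31*(-5 - 2*5)/6 - 2 = 31*(-5 - 10)/6 - 2 = (31/6)*(-15) - 2 = -155/2 - 2 = -159/2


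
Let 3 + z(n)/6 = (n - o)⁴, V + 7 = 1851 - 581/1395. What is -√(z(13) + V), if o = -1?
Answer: -√50233734395/465 ≈ -482.00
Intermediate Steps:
V = 2571799/1395 (V = -7 + (1851 - 581/1395) = -7 + 2581564/1395 = 2571799/1395 ≈ 1843.6)
z(n) = -18 + 6*(1 + n)⁴ (z(n) = -18 + 6*(n - 1*(-1))⁴ = -18 + 6*(n + 1)⁴ = -18 + 6*(1 + n)⁴)
-√(z(13) + V) = -√((-18 + 6*(1 + 13)⁴) + 2571799/1395) = -√((-18 + 6*14⁴) + 2571799/1395) = -√((-18 + 6*38416) + 2571799/1395) = -√((-18 + 230496) + 2571799/1395) = -√(230478 + 2571799/1395) = -√(324088609/1395) = -√50233734395/465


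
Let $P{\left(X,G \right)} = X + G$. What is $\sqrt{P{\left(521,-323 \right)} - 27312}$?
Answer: $i \sqrt{27114} \approx 164.66 i$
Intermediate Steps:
$P{\left(X,G \right)} = G + X$
$\sqrt{P{\left(521,-323 \right)} - 27312} = \sqrt{\left(-323 + 521\right) - 27312} = \sqrt{198 - 27312} = \sqrt{-27114} = i \sqrt{27114}$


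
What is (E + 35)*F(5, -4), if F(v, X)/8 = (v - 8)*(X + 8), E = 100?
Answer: -12960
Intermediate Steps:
F(v, X) = 8*(-8 + v)*(8 + X) (F(v, X) = 8*((v - 8)*(X + 8)) = 8*((-8 + v)*(8 + X)) = 8*(-8 + v)*(8 + X))
(E + 35)*F(5, -4) = (100 + 35)*(-512 - 64*(-4) + 64*5 + 8*(-4)*5) = 135*(-512 + 256 + 320 - 160) = 135*(-96) = -12960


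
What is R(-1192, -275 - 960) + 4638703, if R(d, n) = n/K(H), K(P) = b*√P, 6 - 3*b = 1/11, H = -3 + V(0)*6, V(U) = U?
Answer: 4638703 + 209*I*√3 ≈ 4.6387e+6 + 362.0*I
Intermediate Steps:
H = -3 (H = -3 + 0*6 = -3 + 0 = -3)
b = 65/33 (b = 2 - ⅓/11 = 2 - ⅓*1/11 = 2 - 1/33 = 65/33 ≈ 1.9697)
K(P) = 65*√P/33
R(d, n) = -11*I*n*√3/65 (R(d, n) = n/((65*√(-3)/33)) = n/((65*(I*√3)/33)) = n/((65*I*√3/33)) = n*(-11*I*√3/65) = -11*I*n*√3/65)
R(-1192, -275 - 960) + 4638703 = -11*I*(-275 - 960)*√3/65 + 4638703 = -11/65*I*(-1235)*√3 + 4638703 = 209*I*√3 + 4638703 = 4638703 + 209*I*√3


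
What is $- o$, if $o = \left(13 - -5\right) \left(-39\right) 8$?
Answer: $5616$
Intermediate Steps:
$o = -5616$ ($o = \left(13 + 5\right) \left(-39\right) 8 = 18 \left(-39\right) 8 = \left(-702\right) 8 = -5616$)
$- o = \left(-1\right) \left(-5616\right) = 5616$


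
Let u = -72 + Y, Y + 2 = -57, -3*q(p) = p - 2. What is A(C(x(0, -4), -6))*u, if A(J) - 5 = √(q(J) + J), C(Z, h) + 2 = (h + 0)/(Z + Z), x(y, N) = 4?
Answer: -655 - 131*I*√42/6 ≈ -655.0 - 141.5*I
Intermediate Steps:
q(p) = ⅔ - p/3 (q(p) = -(p - 2)/3 = -(-2 + p)/3 = ⅔ - p/3)
C(Z, h) = -2 + h/(2*Z) (C(Z, h) = -2 + (h + 0)/(Z + Z) = -2 + h/((2*Z)) = -2 + h*(1/(2*Z)) = -2 + h/(2*Z))
Y = -59 (Y = -2 - 57 = -59)
A(J) = 5 + √(⅔ + 2*J/3) (A(J) = 5 + √((⅔ - J/3) + J) = 5 + √(⅔ + 2*J/3))
u = -131 (u = -72 - 59 = -131)
A(C(x(0, -4), -6))*u = (5 + √(6 + 6*(-2 + (½)*(-6)/4))/3)*(-131) = (5 + √(6 + 6*(-2 + (½)*(-6)*(¼)))/3)*(-131) = (5 + √(6 + 6*(-2 - ¾))/3)*(-131) = (5 + √(6 + 6*(-11/4))/3)*(-131) = (5 + √(6 - 33/2)/3)*(-131) = (5 + √(-21/2)/3)*(-131) = (5 + (I*√42/2)/3)*(-131) = (5 + I*√42/6)*(-131) = -655 - 131*I*√42/6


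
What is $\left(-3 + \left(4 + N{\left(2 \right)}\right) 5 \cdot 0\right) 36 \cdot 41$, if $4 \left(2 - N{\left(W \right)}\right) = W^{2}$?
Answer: $-4428$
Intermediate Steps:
$N{\left(W \right)} = 2 - \frac{W^{2}}{4}$
$\left(-3 + \left(4 + N{\left(2 \right)}\right) 5 \cdot 0\right) 36 \cdot 41 = \left(-3 + \left(4 + \left(2 - \frac{2^{2}}{4}\right)\right) 5 \cdot 0\right) 36 \cdot 41 = \left(-3 + \left(4 + \left(2 - 1\right)\right) 5 \cdot 0\right) 36 \cdot 41 = \left(-3 + \left(4 + 1\right) 5 \cdot 0\right) 36 \cdot 41 = \left(-3 + 5 \cdot 5 \cdot 0\right) 36 \cdot 41 = \left(-3 + 25 \cdot 0\right) 36 \cdot 41 = \left(-3 + 0\right) 36 \cdot 41 = \left(-3\right) 36 \cdot 41 = \left(-108\right) 41 = -4428$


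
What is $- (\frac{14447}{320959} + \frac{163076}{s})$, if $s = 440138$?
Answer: $- \frac{29349691785}{70633126171} \approx -0.41552$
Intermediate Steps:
$- (\frac{14447}{320959} + \frac{163076}{s}) = - (\frac{14447}{320959} + \frac{163076}{440138}) = - (14447 \cdot \frac{1}{320959} + 163076 \cdot \frac{1}{440138}) = - (\frac{14447}{320959} + \frac{81538}{220069}) = \left(-1\right) \frac{29349691785}{70633126171} = - \frac{29349691785}{70633126171}$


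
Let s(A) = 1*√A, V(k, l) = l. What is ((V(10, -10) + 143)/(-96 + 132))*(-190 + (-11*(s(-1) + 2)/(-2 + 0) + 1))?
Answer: -11837/18 + 1463*I/72 ≈ -657.61 + 20.319*I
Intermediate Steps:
s(A) = √A
((V(10, -10) + 143)/(-96 + 132))*(-190 + (-11*(s(-1) + 2)/(-2 + 0) + 1)) = ((-10 + 143)/(-96 + 132))*(-190 + (-11*(√(-1) + 2)/(-2 + 0) + 1)) = (133/36)*(-190 + (-11*(I + 2)/(-2) + 1)) = (133*(1/36))*(-190 + (-11*(2 + I)*(-1)/2 + 1)) = 133*(-190 + (-11*(-1 - I/2) + 1))/36 = 133*(-190 + ((11 + 11*I/2) + 1))/36 = 133*(-190 + (12 + 11*I/2))/36 = 133*(-178 + 11*I/2)/36 = -11837/18 + 1463*I/72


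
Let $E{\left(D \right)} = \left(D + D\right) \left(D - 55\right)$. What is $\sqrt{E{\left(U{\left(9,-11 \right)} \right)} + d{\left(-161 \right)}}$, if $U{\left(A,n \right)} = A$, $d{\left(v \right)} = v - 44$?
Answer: $i \sqrt{1033} \approx 32.14 i$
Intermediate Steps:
$d{\left(v \right)} = -44 + v$ ($d{\left(v \right)} = v - 44 = -44 + v$)
$E{\left(D \right)} = 2 D \left(-55 + D\right)$
$\sqrt{E{\left(U{\left(9,-11 \right)} \right)} + d{\left(-161 \right)}} = \sqrt{2 \cdot 9 \left(-55 + 9\right) - 205} = \sqrt{2 \cdot 9 \left(-46\right) - 205} = \sqrt{-828 - 205} = \sqrt{-1033} = i \sqrt{1033}$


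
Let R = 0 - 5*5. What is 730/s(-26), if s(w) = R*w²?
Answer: -73/1690 ≈ -0.043195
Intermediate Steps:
R = -25 (R = 0 - 25 = -25)
s(w) = -25*w²
730/s(-26) = 730/((-25*(-26)²)) = 730/((-25*676)) = 730/(-16900) = 730*(-1/16900) = -73/1690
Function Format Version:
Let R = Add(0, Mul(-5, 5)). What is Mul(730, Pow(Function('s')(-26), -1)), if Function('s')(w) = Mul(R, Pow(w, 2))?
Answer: Rational(-73, 1690) ≈ -0.043195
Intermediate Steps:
R = -25 (R = Add(0, -25) = -25)
Function('s')(w) = Mul(-25, Pow(w, 2))
Mul(730, Pow(Function('s')(-26), -1)) = Mul(730, Pow(Mul(-25, Pow(-26, 2)), -1)) = Mul(730, Pow(Mul(-25, 676), -1)) = Mul(730, Pow(-16900, -1)) = Mul(730, Rational(-1, 16900)) = Rational(-73, 1690)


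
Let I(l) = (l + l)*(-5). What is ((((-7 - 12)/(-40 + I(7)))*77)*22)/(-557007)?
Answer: -133/253185 ≈ -0.00052531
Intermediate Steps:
I(l) = -10*l (I(l) = (2*l)*(-5) = -10*l)
((((-7 - 12)/(-40 + I(7)))*77)*22)/(-557007) = ((((-7 - 12)/(-40 - 10*7))*77)*22)/(-557007) = ((-19/(-40 - 70)*77)*22)*(-1/557007) = ((-19/(-110)*77)*22)*(-1/557007) = ((-19*(-1/110)*77)*22)*(-1/557007) = (((19/110)*77)*22)*(-1/557007) = ((133/10)*22)*(-1/557007) = (1463/5)*(-1/557007) = -133/253185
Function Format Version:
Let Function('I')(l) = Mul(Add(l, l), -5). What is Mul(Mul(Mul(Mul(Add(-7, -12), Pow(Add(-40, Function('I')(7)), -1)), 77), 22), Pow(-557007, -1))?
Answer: Rational(-133, 253185) ≈ -0.00052531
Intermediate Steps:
Function('I')(l) = Mul(-10, l) (Function('I')(l) = Mul(Mul(2, l), -5) = Mul(-10, l))
Mul(Mul(Mul(Mul(Add(-7, -12), Pow(Add(-40, Function('I')(7)), -1)), 77), 22), Pow(-557007, -1)) = Mul(Mul(Mul(Mul(Add(-7, -12), Pow(Add(-40, Mul(-10, 7)), -1)), 77), 22), Pow(-557007, -1)) = Mul(Mul(Mul(Mul(-19, Pow(Add(-40, -70), -1)), 77), 22), Rational(-1, 557007)) = Mul(Mul(Mul(Mul(-19, Pow(-110, -1)), 77), 22), Rational(-1, 557007)) = Mul(Mul(Mul(Mul(-19, Rational(-1, 110)), 77), 22), Rational(-1, 557007)) = Mul(Mul(Mul(Rational(19, 110), 77), 22), Rational(-1, 557007)) = Mul(Mul(Rational(133, 10), 22), Rational(-1, 557007)) = Mul(Rational(1463, 5), Rational(-1, 557007)) = Rational(-133, 253185)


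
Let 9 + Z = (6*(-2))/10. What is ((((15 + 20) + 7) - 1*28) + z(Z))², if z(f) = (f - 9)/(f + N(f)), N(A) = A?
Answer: 64516/289 ≈ 223.24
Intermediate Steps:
Z = -51/5 (Z = -9 + (6*(-2))/10 = -9 - 12*⅒ = -9 - 6/5 = -51/5 ≈ -10.200)
z(f) = (-9 + f)/(2*f) (z(f) = (f - 9)/(f + f) = (-9 + f)/((2*f)) = (-9 + f)*(1/(2*f)) = (-9 + f)/(2*f))
((((15 + 20) + 7) - 1*28) + z(Z))² = ((((15 + 20) + 7) - 1*28) + (-9 - 51/5)/(2*(-51/5)))² = (((35 + 7) - 28) + (½)*(-5/51)*(-96/5))² = ((42 - 28) + 16/17)² = (14 + 16/17)² = (254/17)² = 64516/289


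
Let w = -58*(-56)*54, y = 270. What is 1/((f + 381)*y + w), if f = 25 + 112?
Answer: 1/315252 ≈ 3.1721e-6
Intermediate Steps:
f = 137
w = 175392 (w = 3248*54 = 175392)
1/((f + 381)*y + w) = 1/((137 + 381)*270 + 175392) = 1/(518*270 + 175392) = 1/(139860 + 175392) = 1/315252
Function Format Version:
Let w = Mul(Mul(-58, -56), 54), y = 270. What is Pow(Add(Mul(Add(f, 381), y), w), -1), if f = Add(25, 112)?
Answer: Rational(1, 315252) ≈ 3.1721e-6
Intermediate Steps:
f = 137
w = 175392 (w = Mul(3248, 54) = 175392)
Pow(Add(Mul(Add(f, 381), y), w), -1) = Pow(Add(Mul(Add(137, 381), 270), 175392), -1) = Pow(Add(Mul(518, 270), 175392), -1) = Pow(Add(139860, 175392), -1) = Pow(315252, -1) = Rational(1, 315252)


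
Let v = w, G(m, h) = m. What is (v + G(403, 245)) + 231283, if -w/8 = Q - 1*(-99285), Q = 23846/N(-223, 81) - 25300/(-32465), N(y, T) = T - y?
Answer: -69483719157/123367 ≈ -5.6323e+5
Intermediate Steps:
Q = 78185159/986936 (Q = 23846/(81 - 1*(-223)) - 25300/(-32465) = 23846/(81 + 223) - 25300*(-1/32465) = 23846/304 + 5060/6493 = 23846*(1/304) + 5060/6493 = 11923/152 + 5060/6493 = 78185159/986936 ≈ 79.220)
w = -98066125919/123367 (w = -8*(78185159/986936 - 1*(-99285)) = -8*(78185159/986936 + 99285) = -8*98066125919/986936 = -98066125919/123367 ≈ -7.9491e+5)
v = -98066125919/123367 ≈ -7.9491e+5
(v + G(403, 245)) + 231283 = (-98066125919/123367 + 403) + 231283 = -98016409018/123367 + 231283 = -69483719157/123367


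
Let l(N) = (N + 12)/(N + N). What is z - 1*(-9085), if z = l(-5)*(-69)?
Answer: 91333/10 ≈ 9133.3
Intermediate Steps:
l(N) = (12 + N)/(2*N) (l(N) = (12 + N)/((2*N)) = (12 + N)*(1/(2*N)) = (12 + N)/(2*N))
z = 483/10 (z = ((1/2)*(12 - 5)/(-5))*(-69) = ((1/2)*(-1/5)*7)*(-69) = -7/10*(-69) = 483/10 ≈ 48.300)
z - 1*(-9085) = 483/10 - 1*(-9085) = 483/10 + 9085 = 91333/10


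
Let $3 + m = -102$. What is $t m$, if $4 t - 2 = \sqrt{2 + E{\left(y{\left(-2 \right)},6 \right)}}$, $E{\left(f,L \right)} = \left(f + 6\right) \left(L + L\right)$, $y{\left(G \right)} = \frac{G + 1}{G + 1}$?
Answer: $- \frac{105}{2} - \frac{105 \sqrt{86}}{4} \approx -295.93$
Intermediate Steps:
$y{\left(G \right)} = 1$ ($y{\left(G \right)} = \frac{1 + G}{1 + G} = 1$)
$E{\left(f,L \right)} = 2 L \left(6 + f\right)$ ($E{\left(f,L \right)} = \left(6 + f\right) 2 L = 2 L \left(6 + f\right)$)
$t = \frac{1}{2} + \frac{\sqrt{86}}{4}$ ($t = \frac{1}{2} + \frac{\sqrt{2 + 2 \cdot 6 \left(6 + 1\right)}}{4} = \frac{1}{2} + \frac{\sqrt{2 + 2 \cdot 6 \cdot 7}}{4} = \frac{1}{2} + \frac{\sqrt{2 + 84}}{4} = \frac{1}{2} + \frac{\sqrt{86}}{4} \approx 2.8184$)
$m = -105$ ($m = -3 - 102 = -105$)
$t m = \left(\frac{1}{2} + \frac{\sqrt{86}}{4}\right) \left(-105\right) = - \frac{105}{2} - \frac{105 \sqrt{86}}{4}$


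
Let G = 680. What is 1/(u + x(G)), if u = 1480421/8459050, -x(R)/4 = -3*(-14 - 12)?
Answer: -8459050/2637743179 ≈ -0.0032069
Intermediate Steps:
x(R) = -312 (x(R) = -(-12)*(-14 - 12) = -(-12)*(-26) = -4*78 = -312)
u = 1480421/8459050 (u = 1480421*(1/8459050) = 1480421/8459050 ≈ 0.17501)
1/(u + x(G)) = 1/(1480421/8459050 - 312) = 1/(-2637743179/8459050) = -8459050/2637743179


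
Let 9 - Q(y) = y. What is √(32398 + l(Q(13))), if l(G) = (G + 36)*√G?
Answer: √(32398 + 64*I) ≈ 179.99 + 0.178*I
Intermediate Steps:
Q(y) = 9 - y
l(G) = √G*(36 + G) (l(G) = (36 + G)*√G = √G*(36 + G))
√(32398 + l(Q(13))) = √(32398 + √(9 - 1*13)*(36 + (9 - 1*13))) = √(32398 + √(9 - 13)*(36 + (9 - 13))) = √(32398 + √(-4)*(36 - 4)) = √(32398 + (2*I)*32) = √(32398 + 64*I)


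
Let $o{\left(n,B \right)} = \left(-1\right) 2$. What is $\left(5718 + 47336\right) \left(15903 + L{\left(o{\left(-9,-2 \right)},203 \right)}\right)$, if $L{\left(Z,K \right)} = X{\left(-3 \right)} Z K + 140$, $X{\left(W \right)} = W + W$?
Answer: $980384866$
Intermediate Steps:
$o{\left(n,B \right)} = -2$
$X{\left(W \right)} = 2 W$
$L{\left(Z,K \right)} = 140 - 6 K Z$ ($L{\left(Z,K \right)} = 2 \left(-3\right) Z K + 140 = - 6 Z K + 140 = - 6 K Z + 140 = 140 - 6 K Z$)
$\left(5718 + 47336\right) \left(15903 + L{\left(o{\left(-9,-2 \right)},203 \right)}\right) = \left(5718 + 47336\right) \left(15903 - \left(-140 + 1218 \left(-2\right)\right)\right) = 53054 \left(15903 + \left(140 + 2436\right)\right) = 53054 \left(15903 + 2576\right) = 53054 \cdot 18479 = 980384866$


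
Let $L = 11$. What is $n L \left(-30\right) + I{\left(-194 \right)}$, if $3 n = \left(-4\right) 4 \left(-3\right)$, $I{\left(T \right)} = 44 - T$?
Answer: $-5042$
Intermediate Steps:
$n = 16$ ($n = \frac{\left(-4\right) 4 \left(-3\right)}{3} = \frac{\left(-16\right) \left(-3\right)}{3} = \frac{1}{3} \cdot 48 = 16$)
$n L \left(-30\right) + I{\left(-194 \right)} = 16 \cdot 11 \left(-30\right) + \left(44 - -194\right) = 176 \left(-30\right) + \left(44 + 194\right) = -5280 + 238 = -5042$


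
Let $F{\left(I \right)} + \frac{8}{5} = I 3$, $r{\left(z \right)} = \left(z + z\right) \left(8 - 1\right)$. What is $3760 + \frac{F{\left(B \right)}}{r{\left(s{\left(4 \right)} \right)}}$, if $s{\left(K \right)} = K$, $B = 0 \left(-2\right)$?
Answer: $\frac{131599}{35} \approx 3760.0$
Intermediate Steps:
$B = 0$
$r{\left(z \right)} = 14 z$ ($r{\left(z \right)} = 2 z 7 = 14 z$)
$F{\left(I \right)} = - \frac{8}{5} + 3 I$ ($F{\left(I \right)} = - \frac{8}{5} + I 3 = - \frac{8}{5} + 3 I$)
$3760 + \frac{F{\left(B \right)}}{r{\left(s{\left(4 \right)} \right)}} = 3760 + \frac{- \frac{8}{5} + 3 \cdot 0}{14 \cdot 4} = 3760 + \frac{- \frac{8}{5} + 0}{56} = 3760 - \frac{1}{35} = \frac{131599}{35}$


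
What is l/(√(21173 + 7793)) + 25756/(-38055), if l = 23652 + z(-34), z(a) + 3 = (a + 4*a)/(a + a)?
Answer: -25756/38055 + 47303*√28966/57932 ≈ 138.29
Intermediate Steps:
z(a) = -½ (z(a) = -3 + (a + 4*a)/(a + a) = -3 + (5*a)/((2*a)) = -3 + (5*a)*(1/(2*a)) = -3 + 5/2 = -½)
l = 47303/2 (l = 23652 - ½ = 47303/2 ≈ 23652.)
l/(√(21173 + 7793)) + 25756/(-38055) = 47303/(2*(√(21173 + 7793))) + 25756/(-38055) = 47303/(2*(√28966)) + 25756*(-1/38055) = 47303*(√28966/28966)/2 - 25756/38055 = 47303*√28966/57932 - 25756/38055 = -25756/38055 + 47303*√28966/57932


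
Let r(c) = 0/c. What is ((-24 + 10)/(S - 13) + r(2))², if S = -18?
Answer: 196/961 ≈ 0.20395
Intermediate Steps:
r(c) = 0
((-24 + 10)/(S - 13) + r(2))² = ((-24 + 10)/(-18 - 13) + 0)² = (-14/(-31) + 0)² = (-14*(-1/31) + 0)² = (14/31 + 0)² = (14/31)² = 196/961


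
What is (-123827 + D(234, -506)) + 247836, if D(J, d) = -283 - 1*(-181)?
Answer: 123907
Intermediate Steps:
D(J, d) = -102 (D(J, d) = -283 + 181 = -102)
(-123827 + D(234, -506)) + 247836 = (-123827 - 102) + 247836 = -123929 + 247836 = 123907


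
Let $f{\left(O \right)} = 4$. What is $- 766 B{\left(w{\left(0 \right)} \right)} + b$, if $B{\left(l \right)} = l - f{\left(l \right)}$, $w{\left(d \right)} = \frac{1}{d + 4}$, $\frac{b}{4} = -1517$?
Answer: $- \frac{6391}{2} \approx -3195.5$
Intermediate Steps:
$b = -6068$ ($b = 4 \left(-1517\right) = -6068$)
$w{\left(d \right)} = \frac{1}{4 + d}$
$B{\left(l \right)} = -4 + l$ ($B{\left(l \right)} = l - 4 = -4 + l$)
$- 766 B{\left(w{\left(0 \right)} \right)} + b = - 766 \left(-4 + \frac{1}{4 + 0}\right) - 6068 = - 766 \left(-4 + \frac{1}{4}\right) - 6068 = \left(-766\right) \left(- \frac{15}{4}\right) - 6068 = \frac{5745}{2} - 6068 = - \frac{6391}{2}$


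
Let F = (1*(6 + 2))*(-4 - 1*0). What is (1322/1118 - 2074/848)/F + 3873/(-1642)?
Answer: -14441584489/6226884352 ≈ -2.3192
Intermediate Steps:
F = -32 (F = (1*8)*(-4 + 0) = 8*(-4) = -32)
(1322/1118 - 2074/848)/F + 3873/(-1642) = (1322/1118 - 2074/848)/(-32) + 3873/(-1642) = (1322*(1/1118) - 2074*1/848)*(-1/32) + 3873*(-1/1642) = (661/559 - 1037/424)*(-1/32) - 3873/1642 = -299419/237016*(-1/32) - 3873/1642 = 299419/7584512 - 3873/1642 = -14441584489/6226884352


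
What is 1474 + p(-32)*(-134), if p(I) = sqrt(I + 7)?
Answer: 1474 - 670*I ≈ 1474.0 - 670.0*I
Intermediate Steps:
p(I) = sqrt(7 + I)
1474 + p(-32)*(-134) = 1474 + sqrt(7 - 32)*(-134) = 1474 + sqrt(-25)*(-134) = 1474 + (5*I)*(-134) = 1474 - 670*I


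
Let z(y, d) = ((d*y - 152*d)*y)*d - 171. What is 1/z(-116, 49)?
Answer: 1/74642117 ≈ 1.3397e-8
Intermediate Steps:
z(y, d) = -171 + d*y*(-152*d + d*y) (z(y, d) = ((-152*d + d*y)*y)*d - 171 = (y*(-152*d + d*y))*d - 171 = d*y*(-152*d + d*y) - 171 = -171 + d*y*(-152*d + d*y))
1/z(-116, 49) = 1/(-171 + 49²*(-116)² - 152*(-116)*49²) = 1/(-171 + 2401*13456 - 152*(-116)*2401) = 1/(-171 + 32307856 + 42334432) = 1/74642117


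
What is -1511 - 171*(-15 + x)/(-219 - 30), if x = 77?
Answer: -121879/83 ≈ -1468.4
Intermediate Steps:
-1511 - 171*(-15 + x)/(-219 - 30) = -1511 - 171*(-15 + 77)/(-219 - 30) = -1511 - 10602/(-249) = -1511 - 10602*(-1)/249 = -1511 - 171*(-62/249) = -1511 + 3534/83 = -121879/83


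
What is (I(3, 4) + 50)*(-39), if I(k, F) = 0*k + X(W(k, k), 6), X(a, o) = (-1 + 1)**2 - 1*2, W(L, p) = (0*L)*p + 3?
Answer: -1872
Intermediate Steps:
W(L, p) = 3 (W(L, p) = 0*p + 3 = 0 + 3 = 3)
X(a, o) = -2 (X(a, o) = 0**2 - 2 = 0 - 2 = -2)
I(k, F) = -2 (I(k, F) = 0*k - 2 = 0 - 2 = -2)
(I(3, 4) + 50)*(-39) = (-2 + 50)*(-39) = 48*(-39) = -1872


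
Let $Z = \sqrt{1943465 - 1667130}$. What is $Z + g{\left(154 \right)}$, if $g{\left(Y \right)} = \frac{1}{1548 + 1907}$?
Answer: $\frac{1}{3455} + \sqrt{276335} \approx 525.68$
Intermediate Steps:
$g{\left(Y \right)} = \frac{1}{3455}$
$Z = \sqrt{276335} \approx 525.68$
$Z + g{\left(154 \right)} = \sqrt{276335} + \frac{1}{3455} = \frac{1}{3455} + \sqrt{276335}$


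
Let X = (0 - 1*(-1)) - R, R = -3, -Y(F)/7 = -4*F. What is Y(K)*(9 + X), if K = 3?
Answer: 1092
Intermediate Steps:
Y(F) = 28*F (Y(F) = -(-28)*F = 28*F)
X = 4 (X = (0 - 1*(-1)) - 1*(-3) = (0 + 1) + 3 = 1 + 3 = 4)
Y(K)*(9 + X) = (28*3)*(9 + 4) = 84*13 = 1092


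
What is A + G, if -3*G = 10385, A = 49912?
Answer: 139351/3 ≈ 46450.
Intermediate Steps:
G = -10385/3 (G = -⅓*10385 = -10385/3 ≈ -3461.7)
A + G = 49912 - 10385/3 = 139351/3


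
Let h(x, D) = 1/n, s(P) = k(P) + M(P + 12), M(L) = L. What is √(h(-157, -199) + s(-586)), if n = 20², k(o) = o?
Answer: I*√463999/20 ≈ 34.059*I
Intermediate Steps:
n = 400
s(P) = 12 + 2*P (s(P) = P + (P + 12) = P + (12 + P) = 12 + 2*P)
h(x, D) = 1/400
√(h(-157, -199) + s(-586)) = √(1/400 + (12 + 2*(-586))) = √(1/400 + (12 - 1172)) = √(1/400 - 1160) = √(-463999/400) = I*√463999/20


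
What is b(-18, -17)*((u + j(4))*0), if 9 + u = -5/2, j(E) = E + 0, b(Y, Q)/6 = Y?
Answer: 0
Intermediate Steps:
b(Y, Q) = 6*Y
j(E) = E
u = -23/2 (u = -9 - 5/2 = -23/2 ≈ -11.500)
b(-18, -17)*((u + j(4))*0) = (6*(-18))*((-23/2 + 4)*0) = -(-810)*0 = -108*0 = 0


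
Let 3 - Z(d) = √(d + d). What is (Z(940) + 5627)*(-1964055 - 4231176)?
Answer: -34879150530 + 12390462*√470 ≈ -3.4611e+10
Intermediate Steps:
Z(d) = 3 - √2*√d (Z(d) = 3 - √(d + d) = 3 - √(2*d) = 3 - √2*√d)
(Z(940) + 5627)*(-1964055 - 4231176) = ((3 - √2*√940) + 5627)*(-1964055 - 4231176) = ((3 - √2*2*√235) + 5627)*(-6195231) = ((3 - 2*√470) + 5627)*(-6195231) = (5630 - 2*√470)*(-6195231) = -34879150530 + 12390462*√470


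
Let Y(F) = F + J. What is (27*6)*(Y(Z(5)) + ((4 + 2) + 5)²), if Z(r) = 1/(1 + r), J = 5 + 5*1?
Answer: 21249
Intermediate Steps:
J = 10 (J = 5 + 5 = 10)
Y(F) = 10 + F (Y(F) = F + 10 = 10 + F)
(27*6)*(Y(Z(5)) + ((4 + 2) + 5)²) = (27*6)*((10 + 1/(1 + 5)) + ((4 + 2) + 5)²) = 162*((10 + 1/6) + (6 + 5)²) = 162*((10 + ⅙) + 11²) = 162*(61/6 + 121) = 162*(787/6) = 21249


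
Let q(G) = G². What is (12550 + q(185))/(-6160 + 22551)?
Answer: 46775/16391 ≈ 2.8537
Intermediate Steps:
(12550 + q(185))/(-6160 + 22551) = (12550 + 185²)/(-6160 + 22551) = (12550 + 34225)/16391 = 46775*(1/16391) = 46775/16391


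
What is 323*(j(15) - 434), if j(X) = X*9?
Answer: -96577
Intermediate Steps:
j(X) = 9*X
323*(j(15) - 434) = 323*(9*15 - 434) = 323*(135 - 434) = 323*(-299) = -96577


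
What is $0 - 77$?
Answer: $-77$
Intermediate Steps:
$0 - 77 = -77$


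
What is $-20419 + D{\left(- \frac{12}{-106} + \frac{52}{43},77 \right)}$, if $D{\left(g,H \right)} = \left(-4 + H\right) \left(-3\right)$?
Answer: $-20638$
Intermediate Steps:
$D{\left(g,H \right)} = 12 - 3 H$
$-20419 + D{\left(- \frac{12}{-106} + \frac{52}{43},77 \right)} = -20419 + \left(12 - 231\right) = -20419 - 219 = -20638$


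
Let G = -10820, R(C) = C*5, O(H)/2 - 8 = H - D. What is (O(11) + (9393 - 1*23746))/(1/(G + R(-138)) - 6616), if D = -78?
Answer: 162970090/76150161 ≈ 2.1401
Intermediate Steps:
O(H) = 172 + 2*H (O(H) = 16 + 2*(H - 1*(-78)) = 16 + 2*(H + 78) = 16 + 2*(78 + H) = 16 + (156 + 2*H) = 172 + 2*H)
R(C) = 5*C
(O(11) + (9393 - 1*23746))/(1/(G + R(-138)) - 6616) = ((172 + 2*11) + (9393 - 1*23746))/(1/(-10820 + 5*(-138)) - 6616) = ((172 + 22) + (9393 - 23746))/(1/(-10820 - 690) - 6616) = (194 - 14353)/(1/(-11510) - 6616) = -14159/(-1/11510 - 6616) = -14159/(-76150161/11510) = -14159*(-11510/76150161) = 162970090/76150161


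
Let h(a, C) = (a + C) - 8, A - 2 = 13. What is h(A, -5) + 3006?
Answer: 3008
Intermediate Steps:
A = 15 (A = 2 + 13 = 15)
h(a, C) = -8 + C + a (h(a, C) = (C + a) - 8 = -8 + C + a)
h(A, -5) + 3006 = (-8 - 5 + 15) + 3006 = 2 + 3006 = 3008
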